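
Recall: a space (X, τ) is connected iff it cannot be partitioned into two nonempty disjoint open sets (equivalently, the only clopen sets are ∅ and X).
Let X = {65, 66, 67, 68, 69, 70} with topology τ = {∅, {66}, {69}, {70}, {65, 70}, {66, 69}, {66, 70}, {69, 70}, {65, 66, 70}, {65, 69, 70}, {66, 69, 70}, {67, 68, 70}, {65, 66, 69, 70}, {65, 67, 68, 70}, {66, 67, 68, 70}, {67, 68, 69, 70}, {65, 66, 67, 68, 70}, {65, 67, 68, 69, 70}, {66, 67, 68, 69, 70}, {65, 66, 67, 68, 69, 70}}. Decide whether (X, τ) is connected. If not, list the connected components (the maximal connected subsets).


(X, τ) is disconnected; components = [{66}, {69}, {65, 67, 68, 70}].

Find clopen sets (U ∈ τ with X ∖ U ∈ τ):
  U = ∅, X ∖ U = {65, 66, 67, 68, 69, 70} — both open, so U is clopen.
  U = {66}, X ∖ U = {65, 67, 68, 69, 70} — both open, so U is clopen.
  U = {69}, X ∖ U = {65, 66, 67, 68, 70} — both open, so U is clopen.
  U = {66, 69}, X ∖ U = {65, 67, 68, 70} — both open, so U is clopen.
  U = {65, 67, 68, 70}, X ∖ U = {66, 69} — both open, so U is clopen.
  U = {65, 66, 67, 68, 70}, X ∖ U = {69} — both open, so U is clopen.
  U = {65, 67, 68, 69, 70}, X ∖ U = {66} — both open, so U is clopen.
  U = {65, 66, 67, 68, 69, 70}, X ∖ U = ∅ — both open, so U is clopen.
Nontrivial clopen(s) exist: e.g. {65, 66, 67, 68, 70}. So (X, τ) is disconnected.
Compute connected components by grouping points that agree on all clopens:
  component: {66}
  component: {69}
  component: {65, 67, 68, 70}


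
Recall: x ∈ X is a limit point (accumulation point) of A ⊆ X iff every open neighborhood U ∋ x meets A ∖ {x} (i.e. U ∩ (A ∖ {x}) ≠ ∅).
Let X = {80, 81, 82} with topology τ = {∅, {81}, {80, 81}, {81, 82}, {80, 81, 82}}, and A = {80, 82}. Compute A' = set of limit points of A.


A' = ∅

For each x ∈ X, list the open sets U ∈ τ with x ∈ U, then check whether U ∩ (A ∖ {x}) ≠ ∅ for every such U.
  x = 80: open {80, 81} ∋ x has {80, 81} ∩ (A ∖ {80}) = ∅, so x is NOT a limit point.
  x = 81: open {81} ∋ x has {81} ∩ (A ∖ {81}) = ∅, so x is NOT a limit point.
  x = 82: open {81, 82} ∋ x has {81, 82} ∩ (A ∖ {82}) = ∅, so x is NOT a limit point.
Collecting: A' = ∅.


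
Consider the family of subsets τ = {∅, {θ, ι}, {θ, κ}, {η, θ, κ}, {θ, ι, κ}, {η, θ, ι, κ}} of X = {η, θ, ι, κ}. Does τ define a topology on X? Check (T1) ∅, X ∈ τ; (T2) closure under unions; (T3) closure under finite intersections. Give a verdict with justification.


τ is NOT a topology on X.

Axiom (T1): ∅ ∈ τ? Yes; X ∈ τ? Yes.
Axiom (T2/T3): check pairwise unions and intersections of members of τ.
Counterexample for (T3): {θ, ι} ∩ {θ, κ} = {θ} ∉ τ. Therefore τ is NOT a topology.


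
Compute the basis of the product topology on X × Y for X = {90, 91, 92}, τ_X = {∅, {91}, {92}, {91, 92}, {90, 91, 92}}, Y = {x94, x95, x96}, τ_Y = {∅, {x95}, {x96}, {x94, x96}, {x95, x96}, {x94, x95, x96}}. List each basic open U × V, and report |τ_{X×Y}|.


Basis B = {∅ × ∅, {91} × {x95}, {91} × {x96}, {92} × {x95}, {92} × {x96}, {91} × {x94, x96}, {91} × {x95, x96}, {91, 92} × {x95}, {91, 92} × {x96}, {92} × {x94, x96}, {92} × {x95, x96}, {90, 91, 92} × {x95}, {90, 91, 92} × {x96}, {91} × {x94, x95, x96}, {92} × {x94, x95, x96}, {91, 92} × {x94, x96}, {91, 92} × {x95, x96}, {90, 91, 92} × {x94, x96}, {90, 91, 92} × {x95, x96}, {91, 92} × {x94, x95, x96}, {90, 91, 92} × {x94, x95, x96}}; |τ_{X×Y}| = 70.

Enumerate products U × V with U ∈ τ_X, V ∈ τ_Y (deduplicated):
  ∅ × ∅ = {} (∅)
  {91} × {x95} = {(91,x95)}
  {91} × {x96} = {(91,x96)}
  {92} × {x95} = {(92,x95)}
  {92} × {x96} = {(92,x96)}
  {91} × {x94, x96} = {(91,x94), (91,x96)}
  {91} × {x95, x96} = {(91,x95), (91,x96)}
  {91, 92} × {x95} = {(91,x95), (92,x95)}
  {91, 92} × {x96} = {(91,x96), (92,x96)}
  {92} × {x94, x96} = {(92,x94), (92,x96)}
  {92} × {x95, x96} = {(92,x95), (92,x96)}
  {90, 91, 92} × {x95} = {(90,x95), (91,x95), (92,x95)}
  {90, 91, 92} × {x96} = {(90,x96), (91,x96), (92,x96)}
  {91} × {x94, x95, x96} = {(91,x94), (91,x95), (91,x96)}
  {92} × {x94, x95, x96} = {(92,x94), (92,x95), (92,x96)}
  {91, 92} × {x94, x96} = {(91,x94), (91,x96), (92,x94), (92,x96)}
  {91, 92} × {x95, x96} = {(91,x95), (91,x96), (92,x95), (92,x96)}
  {90, 91, 92} × {x94, x96} = {(90,x94), (90,x96), (91,x94), (91,x96), (92,x94), (92,x96)}
  {90, 91, 92} × {x95, x96} = {(90,x95), (90,x96), (91,x95), (91,x96), (92,x95), (92,x96)}
  {91, 92} × {x94, x95, x96} = {(91,x94), (91,x95), (91,x96), (92,x94), (92,x95), (92,x96)}
  {90, 91, 92} × {x94, x95, x96} = {(90,x94), (90,x95), (90,x96), (91,x94), (91,x95), (91,x96), (92,x94), (92,x95), (92,x96)}
These 21 distinct sets form the basis B.
Close under arbitrary unions to get τ_{X×Y}; counting gives |τ_{X×Y}| = 70.


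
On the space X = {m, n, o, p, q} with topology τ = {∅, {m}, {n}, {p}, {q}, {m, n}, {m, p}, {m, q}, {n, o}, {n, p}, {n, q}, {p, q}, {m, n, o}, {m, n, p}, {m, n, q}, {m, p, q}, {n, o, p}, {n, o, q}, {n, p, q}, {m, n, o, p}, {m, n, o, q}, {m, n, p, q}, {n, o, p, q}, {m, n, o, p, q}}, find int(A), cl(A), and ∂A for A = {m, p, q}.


int(A) = {m, p, q}, cl(A) = {m, p, q}, ∂A = ∅.

Closed sets in (X, τ) are complements of opens:
  closed(X, τ) = {∅, {m}, {o}, {p}, {q}, {m, o}, {m, p}, {m, q}, {n, o}, {o, p}, {o, q}, {p, q}, {m, n, o}, {m, o, p}, {m, o, q}, {m, p, q}, {n, o, p}, {n, o, q}, {o, p, q}, {m, n, o, p}, {m, n, o, q}, {m, o, p, q}, {n, o, p, q}, {m, n, o, p, q}}.
int(A) = ⋃ {U ∈ τ : U ⊆ A}. Opens contained in A: ∅, {m}, {p}, {q}, {m, p}, {m, q}, {p, q}, {m, p, q}.
Taking the union of these: int(A) = {m, p, q}.
cl(A) = ⋂ {C closed : A ⊆ C}. Closed sets containing A: {m, p, q}, {m, o, p, q}, {m, n, o, p, q}.
Intersecting these: cl(A) = {m, p, q}.
∂A = cl(A) ∖ int(A) = {m, p, q} ∖ {m, p, q} = ∅.


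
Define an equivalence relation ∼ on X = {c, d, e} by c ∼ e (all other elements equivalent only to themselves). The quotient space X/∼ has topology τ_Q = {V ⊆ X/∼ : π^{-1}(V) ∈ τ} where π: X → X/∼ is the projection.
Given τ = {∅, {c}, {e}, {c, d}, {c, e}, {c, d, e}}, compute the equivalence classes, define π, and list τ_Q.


X/∼ = {[c=e], [d]}; |τ_Q| = 3.

Equivalence classes: [c=e], [d].
Quotient map π: X → X/∼ sends c ↦ [c=e], d ↦ [d], e ↦ [c=e].
For each subset V ⊆ X/∼, compute π^{-1}(V) ⊆ X and check whether π^{-1}(V) ∈ τ. V is open in τ_Q iff π^{-1}(V) ∈ τ.
  V = {}: π^{-1}(V) = ∅ ∈ τ ✓.
  V = {[c=e]}: π^{-1}(V) = {c, e} ∈ τ ✓.
  V = {[d]}: π^{-1}(V) = {d} ∉ τ ✗.
  V = {[c=e], [d]}: π^{-1}(V) = {c, d, e} ∈ τ ✓.
Open sets in the quotient: τ_Q = {{}, {[c=e]}, {[c=e], [d]}} (3 elements).


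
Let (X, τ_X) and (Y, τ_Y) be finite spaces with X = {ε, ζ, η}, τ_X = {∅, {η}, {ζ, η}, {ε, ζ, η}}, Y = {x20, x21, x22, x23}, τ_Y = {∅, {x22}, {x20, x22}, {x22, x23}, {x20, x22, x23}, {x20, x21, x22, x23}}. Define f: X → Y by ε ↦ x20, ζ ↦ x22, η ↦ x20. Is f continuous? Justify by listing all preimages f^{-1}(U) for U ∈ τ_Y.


f is NOT continuous.

Compute f^{-1}(U) for each U ∈ τ_Y:
  U = ∅: f^{-1}(U) = ∅ ∈ τ_X ✓.
  U = {x22}: f^{-1}(U) = {ζ} ∉ τ_X ✗.
  U = {x20, x22}: f^{-1}(U) = {ε, ζ, η} ∈ τ_X ✓.
  U = {x22, x23}: f^{-1}(U) = {ζ} ∉ τ_X ✗.
  U = {x20, x22, x23}: f^{-1}(U) = {ε, ζ, η} ∈ τ_X ✓.
  U = {x20, x21, x22, x23}: f^{-1}(U) = {ε, ζ, η} ∈ τ_X ✓.
Found U = {x22} with f^{-1}(U) = {ζ} not in τ_X. Therefore f is NOT continuous.


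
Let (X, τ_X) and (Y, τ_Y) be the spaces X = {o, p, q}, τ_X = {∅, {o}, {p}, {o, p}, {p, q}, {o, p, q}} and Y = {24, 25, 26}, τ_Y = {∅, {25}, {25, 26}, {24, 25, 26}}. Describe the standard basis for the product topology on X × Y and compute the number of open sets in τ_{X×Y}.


Basis B = {∅ × ∅, {o} × {25}, {p} × {25}, {o} × {25, 26}, {o, p} × {25}, {p} × {25, 26}, {p, q} × {25}, {o} × {24, 25, 26}, {o, p, q} × {25}, {p} × {24, 25, 26}, {o, p} × {25, 26}, {p, q} × {25, 26}, {o, p} × {24, 25, 26}, {o, p, q} × {25, 26}, {p, q} × {24, 25, 26}, {o, p, q} × {24, 25, 26}}; |τ_{X×Y}| = 40.

Enumerate products U × V with U ∈ τ_X, V ∈ τ_Y (deduplicated):
  ∅ × ∅ = {} (∅)
  {o} × {25} = {(o,25)}
  {p} × {25} = {(p,25)}
  {o} × {25, 26} = {(o,25), (o,26)}
  {o, p} × {25} = {(o,25), (p,25)}
  {p} × {25, 26} = {(p,25), (p,26)}
  {p, q} × {25} = {(p,25), (q,25)}
  {o} × {24, 25, 26} = {(o,24), (o,25), (o,26)}
  {o, p, q} × {25} = {(o,25), (p,25), (q,25)}
  {p} × {24, 25, 26} = {(p,24), (p,25), (p,26)}
  {o, p} × {25, 26} = {(o,25), (o,26), (p,25), (p,26)}
  {p, q} × {25, 26} = {(p,25), (p,26), (q,25), (q,26)}
  {o, p} × {24, 25, 26} = {(o,24), (o,25), (o,26), (p,24), (p,25), (p,26)}
  {o, p, q} × {25, 26} = {(o,25), (o,26), (p,25), (p,26), (q,25), (q,26)}
  {p, q} × {24, 25, 26} = {(p,24), (p,25), (p,26), (q,24), (q,25), (q,26)}
  {o, p, q} × {24, 25, 26} = {(o,24), (o,25), (o,26), (p,24), (p,25), (p,26), (q,24), (q,25), (q,26)}
These 16 distinct sets form the basis B.
Close under arbitrary unions to get τ_{X×Y}; counting gives |τ_{X×Y}| = 40.


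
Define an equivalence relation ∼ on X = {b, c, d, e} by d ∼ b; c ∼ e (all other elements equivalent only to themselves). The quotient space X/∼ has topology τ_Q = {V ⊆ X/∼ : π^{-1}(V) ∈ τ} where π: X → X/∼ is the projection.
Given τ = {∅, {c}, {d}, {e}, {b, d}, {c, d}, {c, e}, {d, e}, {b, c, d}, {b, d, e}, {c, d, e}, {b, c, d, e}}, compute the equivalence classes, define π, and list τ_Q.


X/∼ = {[b=d], [c=e]}; |τ_Q| = 4.

Equivalence classes: [b=d], [c=e].
Quotient map π: X → X/∼ sends b ↦ [b=d], c ↦ [c=e], d ↦ [b=d], e ↦ [c=e].
For each subset V ⊆ X/∼, compute π^{-1}(V) ⊆ X and check whether π^{-1}(V) ∈ τ. V is open in τ_Q iff π^{-1}(V) ∈ τ.
  V = {}: π^{-1}(V) = ∅ ∈ τ ✓.
  V = {[b=d]}: π^{-1}(V) = {b, d} ∈ τ ✓.
  V = {[c=e]}: π^{-1}(V) = {c, e} ∈ τ ✓.
  V = {[b=d], [c=e]}: π^{-1}(V) = {b, c, d, e} ∈ τ ✓.
Open sets in the quotient: τ_Q = {{}, {[b=d]}, {[c=e]}, {[b=d], [c=e]}} (4 elements).


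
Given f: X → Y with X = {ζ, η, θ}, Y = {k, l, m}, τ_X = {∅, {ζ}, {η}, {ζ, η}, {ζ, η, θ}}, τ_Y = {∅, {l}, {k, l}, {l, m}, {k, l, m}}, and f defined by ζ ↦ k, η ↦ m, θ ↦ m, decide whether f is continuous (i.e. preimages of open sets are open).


f is NOT continuous.

Compute f^{-1}(U) for each U ∈ τ_Y:
  U = ∅: f^{-1}(U) = ∅ ∈ τ_X ✓.
  U = {l}: f^{-1}(U) = ∅ ∈ τ_X ✓.
  U = {k, l}: f^{-1}(U) = {ζ} ∈ τ_X ✓.
  U = {l, m}: f^{-1}(U) = {η, θ} ∉ τ_X ✗.
  U = {k, l, m}: f^{-1}(U) = {ζ, η, θ} ∈ τ_X ✓.
Found U = {l, m} with f^{-1}(U) = {η, θ} not in τ_X. Therefore f is NOT continuous.


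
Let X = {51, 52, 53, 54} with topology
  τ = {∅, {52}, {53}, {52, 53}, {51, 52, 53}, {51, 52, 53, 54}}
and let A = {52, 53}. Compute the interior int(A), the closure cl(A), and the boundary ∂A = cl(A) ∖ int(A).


int(A) = {52, 53}, cl(A) = {51, 52, 53, 54}, ∂A = {51, 54}.

Closed sets in (X, τ) are complements of opens:
  closed(X, τ) = {∅, {54}, {51, 54}, {51, 52, 54}, {51, 53, 54}, {51, 52, 53, 54}}.
int(A) = ⋃ {U ∈ τ : U ⊆ A}. Opens contained in A: ∅, {52}, {53}, {52, 53}.
Taking the union of these: int(A) = {52, 53}.
cl(A) = ⋂ {C closed : A ⊆ C}. Closed sets containing A: {51, 52, 53, 54}.
Intersecting these: cl(A) = {51, 52, 53, 54}.
∂A = cl(A) ∖ int(A) = {51, 52, 53, 54} ∖ {52, 53} = {51, 54}.


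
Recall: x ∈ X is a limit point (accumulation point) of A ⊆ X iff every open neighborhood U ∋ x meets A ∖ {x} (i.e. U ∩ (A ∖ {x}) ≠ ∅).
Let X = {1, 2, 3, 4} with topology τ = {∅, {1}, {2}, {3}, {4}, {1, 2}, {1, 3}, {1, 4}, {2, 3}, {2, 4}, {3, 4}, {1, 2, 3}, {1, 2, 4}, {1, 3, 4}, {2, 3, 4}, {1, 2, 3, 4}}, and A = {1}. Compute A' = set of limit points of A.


A' = ∅

For each x ∈ X, list the open sets U ∈ τ with x ∈ U, then check whether U ∩ (A ∖ {x}) ≠ ∅ for every such U.
  x = 1: open {1} ∋ x has {1} ∩ (A ∖ {1}) = ∅, so x is NOT a limit point.
  x = 2: open {2} ∋ x has {2} ∩ (A ∖ {2}) = ∅, so x is NOT a limit point.
  x = 3: open {3} ∋ x has {3} ∩ (A ∖ {3}) = ∅, so x is NOT a limit point.
  x = 4: open {4} ∋ x has {4} ∩ (A ∖ {4}) = ∅, so x is NOT a limit point.
Collecting: A' = ∅.


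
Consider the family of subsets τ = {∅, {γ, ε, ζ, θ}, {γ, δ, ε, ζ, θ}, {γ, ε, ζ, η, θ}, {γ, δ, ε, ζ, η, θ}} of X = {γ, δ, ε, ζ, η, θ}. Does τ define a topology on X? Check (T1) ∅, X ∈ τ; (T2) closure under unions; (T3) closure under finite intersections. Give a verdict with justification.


τ IS a topology on X.

Axiom (T1): ∅ ∈ τ? Yes; X ∈ τ? Yes.
Axiom (T2/T3): check pairwise unions and intersections of members of τ.
All pairwise intersections and unions checked — each lies in τ. Therefore τ satisfies (T1), (T2), (T3): it IS a topology on X.


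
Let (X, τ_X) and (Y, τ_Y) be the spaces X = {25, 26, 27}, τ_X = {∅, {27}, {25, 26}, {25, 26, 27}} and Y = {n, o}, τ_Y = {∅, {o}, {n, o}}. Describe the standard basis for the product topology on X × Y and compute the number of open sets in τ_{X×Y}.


Basis B = {∅ × ∅, {27} × {o}, {25, 26} × {o}, {27} × {n, o}, {25, 26, 27} × {o}, {25, 26} × {n, o}, {25, 26, 27} × {n, o}}; |τ_{X×Y}| = 9.

Enumerate products U × V with U ∈ τ_X, V ∈ τ_Y (deduplicated):
  ∅ × ∅ = {} (∅)
  {27} × {o} = {(27,o)}
  {25, 26} × {o} = {(25,o), (26,o)}
  {27} × {n, o} = {(27,n), (27,o)}
  {25, 26, 27} × {o} = {(25,o), (26,o), (27,o)}
  {25, 26} × {n, o} = {(25,n), (25,o), (26,n), (26,o)}
  {25, 26, 27} × {n, o} = {(25,n), (25,o), (26,n), (26,o), (27,n), (27,o)}
These 7 distinct sets form the basis B.
Close under arbitrary unions to get τ_{X×Y}; counting gives |τ_{X×Y}| = 9.


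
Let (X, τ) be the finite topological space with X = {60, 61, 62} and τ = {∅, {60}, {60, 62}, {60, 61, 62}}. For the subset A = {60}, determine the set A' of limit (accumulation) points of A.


A' = {61, 62}

For each x ∈ X, list the open sets U ∈ τ with x ∈ U, then check whether U ∩ (A ∖ {x}) ≠ ∅ for every such U.
  x = 60: open {60} ∋ x has {60} ∩ (A ∖ {60}) = ∅, so x is NOT a limit point.
  x = 61: opens ∋ x are {60, 61, 62}; each meets A ∖ {61}, so x IS a limit point.
  x = 62: opens ∋ x are {60, 62}, {60, 61, 62}; each meets A ∖ {62}, so x IS a limit point.
Collecting: A' = {61, 62}.


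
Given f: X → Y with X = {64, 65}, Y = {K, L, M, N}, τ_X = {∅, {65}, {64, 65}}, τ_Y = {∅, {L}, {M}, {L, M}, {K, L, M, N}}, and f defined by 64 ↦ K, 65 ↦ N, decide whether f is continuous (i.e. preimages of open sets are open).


f IS continuous.

Compute f^{-1}(U) for each U ∈ τ_Y:
  U = ∅: f^{-1}(U) = ∅ ∈ τ_X ✓.
  U = {L}: f^{-1}(U) = ∅ ∈ τ_X ✓.
  U = {M}: f^{-1}(U) = ∅ ∈ τ_X ✓.
  U = {L, M}: f^{-1}(U) = ∅ ∈ τ_X ✓.
  U = {K, L, M, N}: f^{-1}(U) = {64, 65} ∈ τ_X ✓.
Every preimage lies in τ_X, so f IS continuous.


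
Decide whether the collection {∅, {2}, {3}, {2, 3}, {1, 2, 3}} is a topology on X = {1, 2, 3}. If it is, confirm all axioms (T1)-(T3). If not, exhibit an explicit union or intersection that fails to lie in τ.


τ IS a topology on X.

Axiom (T1): ∅ ∈ τ? Yes; X ∈ τ? Yes.
Axiom (T2/T3): check pairwise unions and intersections of members of τ.
All pairwise intersections and unions checked — each lies in τ. Therefore τ satisfies (T1), (T2), (T3): it IS a topology on X.


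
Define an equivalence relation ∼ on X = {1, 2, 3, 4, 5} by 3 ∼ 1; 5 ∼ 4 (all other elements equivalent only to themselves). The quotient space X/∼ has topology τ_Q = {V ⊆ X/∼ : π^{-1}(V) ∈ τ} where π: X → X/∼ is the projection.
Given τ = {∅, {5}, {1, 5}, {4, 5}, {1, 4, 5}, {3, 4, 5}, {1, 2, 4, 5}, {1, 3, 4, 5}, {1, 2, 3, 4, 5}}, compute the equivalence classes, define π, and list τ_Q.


X/∼ = {[1=3], [2], [4=5]}; |τ_Q| = 4.

Equivalence classes: [1=3], [2], [4=5].
Quotient map π: X → X/∼ sends 1 ↦ [1=3], 2 ↦ [2], 3 ↦ [1=3], 4 ↦ [4=5], 5 ↦ [4=5].
For each subset V ⊆ X/∼, compute π^{-1}(V) ⊆ X and check whether π^{-1}(V) ∈ τ. V is open in τ_Q iff π^{-1}(V) ∈ τ.
  V = {}: π^{-1}(V) = ∅ ∈ τ ✓.
  V = {[1=3]}: π^{-1}(V) = {1, 3} ∉ τ ✗.
  V = {[2]}: π^{-1}(V) = {2} ∉ τ ✗.
  V = {[1=3], [2]}: π^{-1}(V) = {1, 2, 3} ∉ τ ✗.
  V = {[4=5]}: π^{-1}(V) = {4, 5} ∈ τ ✓.
  V = {[1=3], [4=5]}: π^{-1}(V) = {1, 3, 4, 5} ∈ τ ✓.
  V = {[2], [4=5]}: π^{-1}(V) = {2, 4, 5} ∉ τ ✗.
  V = {[1=3], [2], [4=5]}: π^{-1}(V) = {1, 2, 3, 4, 5} ∈ τ ✓.
Open sets in the quotient: τ_Q = {{}, {[4=5]}, {[1=3], [4=5]}, {[1=3], [2], [4=5]}} (4 elements).


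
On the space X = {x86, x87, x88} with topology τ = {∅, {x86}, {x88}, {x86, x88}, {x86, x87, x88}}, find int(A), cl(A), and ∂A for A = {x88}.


int(A) = {x88}, cl(A) = {x87, x88}, ∂A = {x87}.

Closed sets in (X, τ) are complements of opens:
  closed(X, τ) = {∅, {x87}, {x86, x87}, {x87, x88}, {x86, x87, x88}}.
int(A) = ⋃ {U ∈ τ : U ⊆ A}. Opens contained in A: ∅, {x88}.
Taking the union of these: int(A) = {x88}.
cl(A) = ⋂ {C closed : A ⊆ C}. Closed sets containing A: {x87, x88}, {x86, x87, x88}.
Intersecting these: cl(A) = {x87, x88}.
∂A = cl(A) ∖ int(A) = {x87, x88} ∖ {x88} = {x87}.


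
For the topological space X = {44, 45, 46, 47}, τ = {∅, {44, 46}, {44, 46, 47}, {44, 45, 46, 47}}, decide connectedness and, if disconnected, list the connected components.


(X, τ) is connected.

Find clopen sets (U ∈ τ with X ∖ U ∈ τ):
  U = ∅, X ∖ U = {44, 45, 46, 47} — both open, so U is clopen.
  U = {44, 45, 46, 47}, X ∖ U = ∅ — both open, so U is clopen.
Only trivial clopens (∅ and X) exist, so (X, τ) is connected.
Compute connected components by grouping points that agree on all clopens:
  component: {44, 45, 46, 47}


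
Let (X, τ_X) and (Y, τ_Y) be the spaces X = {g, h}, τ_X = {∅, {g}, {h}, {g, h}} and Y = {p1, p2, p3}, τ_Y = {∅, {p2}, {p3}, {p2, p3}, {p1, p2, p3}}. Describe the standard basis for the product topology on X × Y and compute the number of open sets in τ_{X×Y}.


Basis B = {∅ × ∅, {g} × {p2}, {g} × {p3}, {h} × {p2}, {h} × {p3}, {g} × {p2, p3}, {g, h} × {p2}, {g, h} × {p3}, {h} × {p2, p3}, {g} × {p1, p2, p3}, {h} × {p1, p2, p3}, {g, h} × {p2, p3}, {g, h} × {p1, p2, p3}}; |τ_{X×Y}| = 25.

Enumerate products U × V with U ∈ τ_X, V ∈ τ_Y (deduplicated):
  ∅ × ∅ = {} (∅)
  {g} × {p2} = {(g,p2)}
  {g} × {p3} = {(g,p3)}
  {h} × {p2} = {(h,p2)}
  {h} × {p3} = {(h,p3)}
  {g} × {p2, p3} = {(g,p2), (g,p3)}
  {g, h} × {p2} = {(g,p2), (h,p2)}
  {g, h} × {p3} = {(g,p3), (h,p3)}
  {h} × {p2, p3} = {(h,p2), (h,p3)}
  {g} × {p1, p2, p3} = {(g,p1), (g,p2), (g,p3)}
  {h} × {p1, p2, p3} = {(h,p1), (h,p2), (h,p3)}
  {g, h} × {p2, p3} = {(g,p2), (g,p3), (h,p2), (h,p3)}
  {g, h} × {p1, p2, p3} = {(g,p1), (g,p2), (g,p3), (h,p1), (h,p2), (h,p3)}
These 13 distinct sets form the basis B.
Close under arbitrary unions to get τ_{X×Y}; counting gives |τ_{X×Y}| = 25.


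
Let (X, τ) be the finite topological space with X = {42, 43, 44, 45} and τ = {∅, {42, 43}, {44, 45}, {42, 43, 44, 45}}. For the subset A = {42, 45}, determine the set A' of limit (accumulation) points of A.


A' = {43, 44}

For each x ∈ X, list the open sets U ∈ τ with x ∈ U, then check whether U ∩ (A ∖ {x}) ≠ ∅ for every such U.
  x = 42: open {42, 43} ∋ x has {42, 43} ∩ (A ∖ {42}) = ∅, so x is NOT a limit point.
  x = 43: opens ∋ x are {42, 43}, {42, 43, 44, 45}; each meets A ∖ {43}, so x IS a limit point.
  x = 44: opens ∋ x are {44, 45}, {42, 43, 44, 45}; each meets A ∖ {44}, so x IS a limit point.
  x = 45: open {44, 45} ∋ x has {44, 45} ∩ (A ∖ {45}) = ∅, so x is NOT a limit point.
Collecting: A' = {43, 44}.


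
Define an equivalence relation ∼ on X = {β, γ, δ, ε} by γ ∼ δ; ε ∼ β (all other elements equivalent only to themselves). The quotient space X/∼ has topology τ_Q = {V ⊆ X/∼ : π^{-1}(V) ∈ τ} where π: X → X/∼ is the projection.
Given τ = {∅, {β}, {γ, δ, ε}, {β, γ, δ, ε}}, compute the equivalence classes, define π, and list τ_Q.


X/∼ = {[β=ε], [γ=δ]}; |τ_Q| = 2.

Equivalence classes: [β=ε], [γ=δ].
Quotient map π: X → X/∼ sends β ↦ [β=ε], γ ↦ [γ=δ], δ ↦ [γ=δ], ε ↦ [β=ε].
For each subset V ⊆ X/∼, compute π^{-1}(V) ⊆ X and check whether π^{-1}(V) ∈ τ. V is open in τ_Q iff π^{-1}(V) ∈ τ.
  V = {}: π^{-1}(V) = ∅ ∈ τ ✓.
  V = {[β=ε]}: π^{-1}(V) = {β, ε} ∉ τ ✗.
  V = {[γ=δ]}: π^{-1}(V) = {γ, δ} ∉ τ ✗.
  V = {[β=ε], [γ=δ]}: π^{-1}(V) = {β, γ, δ, ε} ∈ τ ✓.
Open sets in the quotient: τ_Q = {{}, {[β=ε], [γ=δ]}} (2 elements).


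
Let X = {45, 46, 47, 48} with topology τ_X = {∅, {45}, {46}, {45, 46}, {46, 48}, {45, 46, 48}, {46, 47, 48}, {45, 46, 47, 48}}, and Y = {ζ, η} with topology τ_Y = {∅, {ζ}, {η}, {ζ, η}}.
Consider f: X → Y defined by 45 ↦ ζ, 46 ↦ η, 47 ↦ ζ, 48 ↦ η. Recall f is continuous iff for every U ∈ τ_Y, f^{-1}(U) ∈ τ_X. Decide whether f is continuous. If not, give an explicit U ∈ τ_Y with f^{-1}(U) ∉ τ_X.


f is NOT continuous.

Compute f^{-1}(U) for each U ∈ τ_Y:
  U = ∅: f^{-1}(U) = ∅ ∈ τ_X ✓.
  U = {ζ}: f^{-1}(U) = {45, 47} ∉ τ_X ✗.
  U = {η}: f^{-1}(U) = {46, 48} ∈ τ_X ✓.
  U = {ζ, η}: f^{-1}(U) = {45, 46, 47, 48} ∈ τ_X ✓.
Found U = {ζ} with f^{-1}(U) = {45, 47} not in τ_X. Therefore f is NOT continuous.


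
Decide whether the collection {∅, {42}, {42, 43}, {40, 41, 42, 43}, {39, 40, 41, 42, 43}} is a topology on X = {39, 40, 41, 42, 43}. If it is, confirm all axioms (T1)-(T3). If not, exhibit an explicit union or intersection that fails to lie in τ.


τ IS a topology on X.

Axiom (T1): ∅ ∈ τ? Yes; X ∈ τ? Yes.
Axiom (T2/T3): check pairwise unions and intersections of members of τ.
All pairwise intersections and unions checked — each lies in τ. Therefore τ satisfies (T1), (T2), (T3): it IS a topology on X.


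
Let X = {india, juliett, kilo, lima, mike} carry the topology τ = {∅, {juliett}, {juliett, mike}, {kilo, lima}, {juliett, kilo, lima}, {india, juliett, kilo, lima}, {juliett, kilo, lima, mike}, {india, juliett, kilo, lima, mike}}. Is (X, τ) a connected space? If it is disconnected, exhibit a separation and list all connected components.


(X, τ) is connected.

Find clopen sets (U ∈ τ with X ∖ U ∈ τ):
  U = ∅, X ∖ U = {india, juliett, kilo, lima, mike} — both open, so U is clopen.
  U = {india, juliett, kilo, lima, mike}, X ∖ U = ∅ — both open, so U is clopen.
Only trivial clopens (∅ and X) exist, so (X, τ) is connected.
Compute connected components by grouping points that agree on all clopens:
  component: {india, juliett, kilo, lima, mike}


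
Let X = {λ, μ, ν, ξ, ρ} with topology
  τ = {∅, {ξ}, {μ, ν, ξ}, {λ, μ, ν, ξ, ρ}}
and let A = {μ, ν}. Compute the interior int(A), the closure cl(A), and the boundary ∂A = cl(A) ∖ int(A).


int(A) = ∅, cl(A) = {λ, μ, ν, ρ}, ∂A = {λ, μ, ν, ρ}.

Closed sets in (X, τ) are complements of opens:
  closed(X, τ) = {∅, {λ, ρ}, {λ, μ, ν, ρ}, {λ, μ, ν, ξ, ρ}}.
int(A) = ⋃ {U ∈ τ : U ⊆ A}. Opens contained in A: ∅.
Taking the union of these: int(A) = ∅.
cl(A) = ⋂ {C closed : A ⊆ C}. Closed sets containing A: {λ, μ, ν, ρ}, {λ, μ, ν, ξ, ρ}.
Intersecting these: cl(A) = {λ, μ, ν, ρ}.
∂A = cl(A) ∖ int(A) = {λ, μ, ν, ρ} ∖ ∅ = {λ, μ, ν, ρ}.


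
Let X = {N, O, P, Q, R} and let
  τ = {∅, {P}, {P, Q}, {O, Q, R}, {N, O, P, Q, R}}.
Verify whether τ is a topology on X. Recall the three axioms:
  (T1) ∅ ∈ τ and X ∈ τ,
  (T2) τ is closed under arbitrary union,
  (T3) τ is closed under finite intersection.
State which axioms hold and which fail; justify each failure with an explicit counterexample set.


τ is NOT a topology on X.

Axiom (T1): ∅ ∈ τ? Yes; X ∈ τ? Yes.
Axiom (T2/T3): check pairwise unions and intersections of members of τ.
Counterexample for (T2): {P} ∪ {O, Q, R} = {O, P, Q, R} ∉ τ. Therefore τ is NOT a topology.


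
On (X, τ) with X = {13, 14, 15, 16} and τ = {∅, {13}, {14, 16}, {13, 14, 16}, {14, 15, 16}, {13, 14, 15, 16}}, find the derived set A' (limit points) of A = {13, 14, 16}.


A' = {14, 15, 16}

For each x ∈ X, list the open sets U ∈ τ with x ∈ U, then check whether U ∩ (A ∖ {x}) ≠ ∅ for every such U.
  x = 13: open {13} ∋ x has {13} ∩ (A ∖ {13}) = ∅, so x is NOT a limit point.
  x = 14: opens ∋ x are {14, 16}, {13, 14, 16}, {14, 15, 16}, {13, 14, 15, 16}; each meets A ∖ {14}, so x IS a limit point.
  x = 15: opens ∋ x are {14, 15, 16}, {13, 14, 15, 16}; each meets A ∖ {15}, so x IS a limit point.
  x = 16: opens ∋ x are {14, 16}, {13, 14, 16}, {14, 15, 16}, {13, 14, 15, 16}; each meets A ∖ {16}, so x IS a limit point.
Collecting: A' = {14, 15, 16}.


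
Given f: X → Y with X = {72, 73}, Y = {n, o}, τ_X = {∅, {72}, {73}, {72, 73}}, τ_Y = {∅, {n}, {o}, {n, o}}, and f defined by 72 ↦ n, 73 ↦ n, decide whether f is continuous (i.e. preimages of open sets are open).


f IS continuous.

Compute f^{-1}(U) for each U ∈ τ_Y:
  U = ∅: f^{-1}(U) = ∅ ∈ τ_X ✓.
  U = {n}: f^{-1}(U) = {72, 73} ∈ τ_X ✓.
  U = {o}: f^{-1}(U) = ∅ ∈ τ_X ✓.
  U = {n, o}: f^{-1}(U) = {72, 73} ∈ τ_X ✓.
Every preimage lies in τ_X, so f IS continuous.


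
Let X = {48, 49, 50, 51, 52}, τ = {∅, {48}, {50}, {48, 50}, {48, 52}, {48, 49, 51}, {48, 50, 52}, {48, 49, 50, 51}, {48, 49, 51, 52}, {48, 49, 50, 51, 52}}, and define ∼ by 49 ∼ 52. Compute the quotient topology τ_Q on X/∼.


X/∼ = {[48], [49=52], [50], [51]}; |τ_Q| = 6.

Equivalence classes: [48], [49=52], [50], [51].
Quotient map π: X → X/∼ sends 48 ↦ [48], 49 ↦ [49=52], 50 ↦ [50], 51 ↦ [51], 52 ↦ [49=52].
For each subset V ⊆ X/∼, compute π^{-1}(V) ⊆ X and check whether π^{-1}(V) ∈ τ. V is open in τ_Q iff π^{-1}(V) ∈ τ.
  V = {}: π^{-1}(V) = ∅ ∈ τ ✓.
  V = {[48]}: π^{-1}(V) = {48} ∈ τ ✓.
  V = {[49=52]}: π^{-1}(V) = {49, 52} ∉ τ ✗.
  V = {[48], [49=52]}: π^{-1}(V) = {48, 49, 52} ∉ τ ✗.
  V = {[50]}: π^{-1}(V) = {50} ∈ τ ✓.
  V = {[48], [50]}: π^{-1}(V) = {48, 50} ∈ τ ✓.
  V = {[49=52], [50]}: π^{-1}(V) = {49, 50, 52} ∉ τ ✗.
  V = {[48], [49=52], [50]}: π^{-1}(V) = {48, 49, 50, 52} ∉ τ ✗.
  V = {[51]}: π^{-1}(V) = {51} ∉ τ ✗.
  V = {[48], [51]}: π^{-1}(V) = {48, 51} ∉ τ ✗.
  V = {[49=52], [51]}: π^{-1}(V) = {49, 51, 52} ∉ τ ✗.
  V = {[48], [49=52], [51]}: π^{-1}(V) = {48, 49, 51, 52} ∈ τ ✓.
  V = {[50], [51]}: π^{-1}(V) = {50, 51} ∉ τ ✗.
  V = {[48], [50], [51]}: π^{-1}(V) = {48, 50, 51} ∉ τ ✗.
  V = {[49=52], [50], [51]}: π^{-1}(V) = {49, 50, 51, 52} ∉ τ ✗.
  V = {[48], [49=52], [50], [51]}: π^{-1}(V) = {48, 49, 50, 51, 52} ∈ τ ✓.
Open sets in the quotient: τ_Q = {{}, {[48]}, {[50]}, {[48], [50]}, {[48], [49=52], [51]}, {[48], [49=52], [50], [51]}} (6 elements).


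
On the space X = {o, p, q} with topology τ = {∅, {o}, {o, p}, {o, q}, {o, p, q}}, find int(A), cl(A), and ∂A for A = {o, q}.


int(A) = {o, q}, cl(A) = {o, p, q}, ∂A = {p}.

Closed sets in (X, τ) are complements of opens:
  closed(X, τ) = {∅, {p}, {q}, {p, q}, {o, p, q}}.
int(A) = ⋃ {U ∈ τ : U ⊆ A}. Opens contained in A: ∅, {o}, {o, q}.
Taking the union of these: int(A) = {o, q}.
cl(A) = ⋂ {C closed : A ⊆ C}. Closed sets containing A: {o, p, q}.
Intersecting these: cl(A) = {o, p, q}.
∂A = cl(A) ∖ int(A) = {o, p, q} ∖ {o, q} = {p}.


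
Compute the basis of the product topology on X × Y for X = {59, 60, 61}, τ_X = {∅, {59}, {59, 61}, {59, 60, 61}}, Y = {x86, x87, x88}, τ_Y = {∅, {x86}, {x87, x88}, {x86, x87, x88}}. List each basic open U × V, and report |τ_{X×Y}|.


Basis B = {∅ × ∅, {59} × {x86}, {59, 61} × {x86}, {59} × {x87, x88}, {59} × {x86, x87, x88}, {59, 60, 61} × {x86}, {59, 61} × {x87, x88}, {59, 61} × {x86, x87, x88}, {59, 60, 61} × {x87, x88}, {59, 60, 61} × {x86, x87, x88}}; |τ_{X×Y}| = 16.

Enumerate products U × V with U ∈ τ_X, V ∈ τ_Y (deduplicated):
  ∅ × ∅ = {} (∅)
  {59} × {x86} = {(59,x86)}
  {59, 61} × {x86} = {(59,x86), (61,x86)}
  {59} × {x87, x88} = {(59,x87), (59,x88)}
  {59} × {x86, x87, x88} = {(59,x86), (59,x87), (59,x88)}
  {59, 60, 61} × {x86} = {(59,x86), (60,x86), (61,x86)}
  {59, 61} × {x87, x88} = {(59,x87), (59,x88), (61,x87), (61,x88)}
  {59, 61} × {x86, x87, x88} = {(59,x86), (59,x87), (59,x88), (61,x86), (61,x87), (61,x88)}
  {59, 60, 61} × {x87, x88} = {(59,x87), (59,x88), (60,x87), (60,x88), (61,x87), (61,x88)}
  {59, 60, 61} × {x86, x87, x88} = {(59,x86), (59,x87), (59,x88), (60,x86), (60,x87), (60,x88), (61,x86), (61,x87), (61,x88)}
These 10 distinct sets form the basis B.
Close under arbitrary unions to get τ_{X×Y}; counting gives |τ_{X×Y}| = 16.


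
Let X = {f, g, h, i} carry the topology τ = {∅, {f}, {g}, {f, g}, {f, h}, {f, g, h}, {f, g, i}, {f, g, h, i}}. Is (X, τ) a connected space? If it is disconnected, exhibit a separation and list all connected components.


(X, τ) is connected.

Find clopen sets (U ∈ τ with X ∖ U ∈ τ):
  U = ∅, X ∖ U = {f, g, h, i} — both open, so U is clopen.
  U = {f, g, h, i}, X ∖ U = ∅ — both open, so U is clopen.
Only trivial clopens (∅ and X) exist, so (X, τ) is connected.
Compute connected components by grouping points that agree on all clopens:
  component: {f, g, h, i}


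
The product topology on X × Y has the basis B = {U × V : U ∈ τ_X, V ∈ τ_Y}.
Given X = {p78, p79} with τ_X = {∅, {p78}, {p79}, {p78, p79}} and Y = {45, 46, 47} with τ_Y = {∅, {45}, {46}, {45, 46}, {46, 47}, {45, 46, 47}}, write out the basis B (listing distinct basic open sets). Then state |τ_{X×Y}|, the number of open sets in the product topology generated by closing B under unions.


Basis B = {∅ × ∅, {p78} × {45}, {p78} × {46}, {p79} × {45}, {p79} × {46}, {p78} × {45, 46}, {p78, p79} × {45}, {p78} × {46, 47}, {p78, p79} × {46}, {p79} × {45, 46}, {p79} × {46, 47}, {p78} × {45, 46, 47}, {p79} × {45, 46, 47}, {p78, p79} × {45, 46}, {p78, p79} × {46, 47}, {p78, p79} × {45, 46, 47}}; |τ_{X×Y}| = 36.

Enumerate products U × V with U ∈ τ_X, V ∈ τ_Y (deduplicated):
  ∅ × ∅ = {} (∅)
  {p78} × {45} = {(p78,45)}
  {p78} × {46} = {(p78,46)}
  {p79} × {45} = {(p79,45)}
  {p79} × {46} = {(p79,46)}
  {p78} × {45, 46} = {(p78,45), (p78,46)}
  {p78, p79} × {45} = {(p78,45), (p79,45)}
  {p78} × {46, 47} = {(p78,46), (p78,47)}
  {p78, p79} × {46} = {(p78,46), (p79,46)}
  {p79} × {45, 46} = {(p79,45), (p79,46)}
  {p79} × {46, 47} = {(p79,46), (p79,47)}
  {p78} × {45, 46, 47} = {(p78,45), (p78,46), (p78,47)}
  {p79} × {45, 46, 47} = {(p79,45), (p79,46), (p79,47)}
  {p78, p79} × {45, 46} = {(p78,45), (p78,46), (p79,45), (p79,46)}
  {p78, p79} × {46, 47} = {(p78,46), (p78,47), (p79,46), (p79,47)}
  {p78, p79} × {45, 46, 47} = {(p78,45), (p78,46), (p78,47), (p79,45), (p79,46), (p79,47)}
These 16 distinct sets form the basis B.
Close under arbitrary unions to get τ_{X×Y}; counting gives |τ_{X×Y}| = 36.


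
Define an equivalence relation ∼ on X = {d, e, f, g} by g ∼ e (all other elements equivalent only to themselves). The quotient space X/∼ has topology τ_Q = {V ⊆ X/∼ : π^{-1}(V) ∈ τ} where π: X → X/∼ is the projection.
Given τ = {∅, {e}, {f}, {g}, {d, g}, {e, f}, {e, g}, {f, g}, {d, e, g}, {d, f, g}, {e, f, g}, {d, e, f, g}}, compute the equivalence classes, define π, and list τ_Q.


X/∼ = {[d], [e=g], [f]}; |τ_Q| = 6.

Equivalence classes: [d], [e=g], [f].
Quotient map π: X → X/∼ sends d ↦ [d], e ↦ [e=g], f ↦ [f], g ↦ [e=g].
For each subset V ⊆ X/∼, compute π^{-1}(V) ⊆ X and check whether π^{-1}(V) ∈ τ. V is open in τ_Q iff π^{-1}(V) ∈ τ.
  V = {}: π^{-1}(V) = ∅ ∈ τ ✓.
  V = {[d]}: π^{-1}(V) = {d} ∉ τ ✗.
  V = {[e=g]}: π^{-1}(V) = {e, g} ∈ τ ✓.
  V = {[d], [e=g]}: π^{-1}(V) = {d, e, g} ∈ τ ✓.
  V = {[f]}: π^{-1}(V) = {f} ∈ τ ✓.
  V = {[d], [f]}: π^{-1}(V) = {d, f} ∉ τ ✗.
  V = {[e=g], [f]}: π^{-1}(V) = {e, f, g} ∈ τ ✓.
  V = {[d], [e=g], [f]}: π^{-1}(V) = {d, e, f, g} ∈ τ ✓.
Open sets in the quotient: τ_Q = {{}, {[e=g]}, {[d], [e=g]}, {[f]}, {[e=g], [f]}, {[d], [e=g], [f]}} (6 elements).


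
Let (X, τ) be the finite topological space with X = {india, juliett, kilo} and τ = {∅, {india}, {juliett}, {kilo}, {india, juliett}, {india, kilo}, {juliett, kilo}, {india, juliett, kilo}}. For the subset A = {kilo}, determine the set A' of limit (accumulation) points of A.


A' = ∅

For each x ∈ X, list the open sets U ∈ τ with x ∈ U, then check whether U ∩ (A ∖ {x}) ≠ ∅ for every such U.
  x = india: open {india} ∋ x has {india} ∩ (A ∖ {india}) = ∅, so x is NOT a limit point.
  x = juliett: open {juliett} ∋ x has {juliett} ∩ (A ∖ {juliett}) = ∅, so x is NOT a limit point.
  x = kilo: open {kilo} ∋ x has {kilo} ∩ (A ∖ {kilo}) = ∅, so x is NOT a limit point.
Collecting: A' = ∅.


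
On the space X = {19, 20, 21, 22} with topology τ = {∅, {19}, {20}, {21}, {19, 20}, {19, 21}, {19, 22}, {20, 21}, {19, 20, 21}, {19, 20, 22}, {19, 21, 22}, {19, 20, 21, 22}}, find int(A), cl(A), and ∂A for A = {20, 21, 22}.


int(A) = {20, 21}, cl(A) = {20, 21, 22}, ∂A = {22}.

Closed sets in (X, τ) are complements of opens:
  closed(X, τ) = {∅, {20}, {21}, {22}, {19, 22}, {20, 21}, {20, 22}, {21, 22}, {19, 20, 22}, {19, 21, 22}, {20, 21, 22}, {19, 20, 21, 22}}.
int(A) = ⋃ {U ∈ τ : U ⊆ A}. Opens contained in A: ∅, {20}, {21}, {20, 21}.
Taking the union of these: int(A) = {20, 21}.
cl(A) = ⋂ {C closed : A ⊆ C}. Closed sets containing A: {20, 21, 22}, {19, 20, 21, 22}.
Intersecting these: cl(A) = {20, 21, 22}.
∂A = cl(A) ∖ int(A) = {20, 21, 22} ∖ {20, 21} = {22}.


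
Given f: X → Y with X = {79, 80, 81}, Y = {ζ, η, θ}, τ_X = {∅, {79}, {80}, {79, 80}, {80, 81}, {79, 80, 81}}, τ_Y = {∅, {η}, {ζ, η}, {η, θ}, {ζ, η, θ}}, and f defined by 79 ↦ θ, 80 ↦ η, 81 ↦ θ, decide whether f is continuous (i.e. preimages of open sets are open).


f IS continuous.

Compute f^{-1}(U) for each U ∈ τ_Y:
  U = ∅: f^{-1}(U) = ∅ ∈ τ_X ✓.
  U = {η}: f^{-1}(U) = {80} ∈ τ_X ✓.
  U = {ζ, η}: f^{-1}(U) = {80} ∈ τ_X ✓.
  U = {η, θ}: f^{-1}(U) = {79, 80, 81} ∈ τ_X ✓.
  U = {ζ, η, θ}: f^{-1}(U) = {79, 80, 81} ∈ τ_X ✓.
Every preimage lies in τ_X, so f IS continuous.


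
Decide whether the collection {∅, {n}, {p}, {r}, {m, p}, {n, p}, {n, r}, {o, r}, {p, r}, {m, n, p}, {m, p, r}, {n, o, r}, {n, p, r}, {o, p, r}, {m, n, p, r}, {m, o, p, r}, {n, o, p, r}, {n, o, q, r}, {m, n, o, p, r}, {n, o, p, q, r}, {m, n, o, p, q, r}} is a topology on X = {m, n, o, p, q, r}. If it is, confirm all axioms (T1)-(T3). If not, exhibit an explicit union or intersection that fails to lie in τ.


τ IS a topology on X.

Axiom (T1): ∅ ∈ τ? Yes; X ∈ τ? Yes.
Axiom (T2/T3): check pairwise unions and intersections of members of τ.
All pairwise intersections and unions checked — each lies in τ. Therefore τ satisfies (T1), (T2), (T3): it IS a topology on X.


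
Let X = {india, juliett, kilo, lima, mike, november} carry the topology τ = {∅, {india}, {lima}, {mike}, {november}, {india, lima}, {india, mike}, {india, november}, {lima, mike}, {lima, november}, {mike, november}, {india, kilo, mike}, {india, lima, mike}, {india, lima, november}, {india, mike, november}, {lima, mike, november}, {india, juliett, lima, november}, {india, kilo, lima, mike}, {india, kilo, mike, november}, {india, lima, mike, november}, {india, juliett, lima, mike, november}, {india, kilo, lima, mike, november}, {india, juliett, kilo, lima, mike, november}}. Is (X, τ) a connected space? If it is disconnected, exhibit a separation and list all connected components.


(X, τ) is connected.

Find clopen sets (U ∈ τ with X ∖ U ∈ τ):
  U = ∅, X ∖ U = {india, juliett, kilo, lima, mike, november} — both open, so U is clopen.
  U = {india, juliett, kilo, lima, mike, november}, X ∖ U = ∅ — both open, so U is clopen.
Only trivial clopens (∅ and X) exist, so (X, τ) is connected.
Compute connected components by grouping points that agree on all clopens:
  component: {india, juliett, kilo, lima, mike, november}


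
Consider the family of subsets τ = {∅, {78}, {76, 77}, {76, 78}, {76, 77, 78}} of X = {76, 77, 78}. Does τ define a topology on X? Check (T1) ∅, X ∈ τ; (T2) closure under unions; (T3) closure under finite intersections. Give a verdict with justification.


τ is NOT a topology on X.

Axiom (T1): ∅ ∈ τ? Yes; X ∈ τ? Yes.
Axiom (T2/T3): check pairwise unions and intersections of members of τ.
Counterexample for (T3): {76, 77} ∩ {76, 78} = {76} ∉ τ. Therefore τ is NOT a topology.


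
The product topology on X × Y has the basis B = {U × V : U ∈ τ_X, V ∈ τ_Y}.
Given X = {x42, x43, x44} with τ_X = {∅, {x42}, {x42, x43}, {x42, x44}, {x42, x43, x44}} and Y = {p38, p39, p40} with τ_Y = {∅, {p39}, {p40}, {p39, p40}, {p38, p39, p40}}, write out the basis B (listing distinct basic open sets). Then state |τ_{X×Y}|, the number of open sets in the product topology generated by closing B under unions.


Basis B = {∅ × ∅, {x42} × {p39}, {x42} × {p40}, {x42} × {p39, p40}, {x42, x43} × {p39}, {x42, x44} × {p39}, {x42, x43} × {p40}, {x42, x44} × {p40}, {x42} × {p38, p39, p40}, {x42, x43, x44} × {p39}, {x42, x43, x44} × {p40}, {x42, x43} × {p39, p40}, {x42, x44} × {p39, p40}, {x42, x43} × {p38, p39, p40}, {x42, x44} × {p38, p39, p40}, {x42, x43, x44} × {p39, p40}, {x42, x43, x44} × {p38, p39, p40}}; |τ_{X×Y}| = 50.

Enumerate products U × V with U ∈ τ_X, V ∈ τ_Y (deduplicated):
  ∅ × ∅ = {} (∅)
  {x42} × {p39} = {(x42,p39)}
  {x42} × {p40} = {(x42,p40)}
  {x42} × {p39, p40} = {(x42,p39), (x42,p40)}
  {x42, x43} × {p39} = {(x42,p39), (x43,p39)}
  {x42, x44} × {p39} = {(x42,p39), (x44,p39)}
  {x42, x43} × {p40} = {(x42,p40), (x43,p40)}
  {x42, x44} × {p40} = {(x42,p40), (x44,p40)}
  {x42} × {p38, p39, p40} = {(x42,p38), (x42,p39), (x42,p40)}
  {x42, x43, x44} × {p39} = {(x42,p39), (x43,p39), (x44,p39)}
  {x42, x43, x44} × {p40} = {(x42,p40), (x43,p40), (x44,p40)}
  {x42, x43} × {p39, p40} = {(x42,p39), (x42,p40), (x43,p39), (x43,p40)}
  {x42, x44} × {p39, p40} = {(x42,p39), (x42,p40), (x44,p39), (x44,p40)}
  {x42, x43} × {p38, p39, p40} = {(x42,p38), (x42,p39), (x42,p40), (x43,p38), (x43,p39), (x43,p40)}
  {x42, x44} × {p38, p39, p40} = {(x42,p38), (x42,p39), (x42,p40), (x44,p38), (x44,p39), (x44,p40)}
  {x42, x43, x44} × {p39, p40} = {(x42,p39), (x42,p40), (x43,p39), (x43,p40), (x44,p39), (x44,p40)}
  {x42, x43, x44} × {p38, p39, p40} = {(x42,p38), (x42,p39), (x42,p40), (x43,p38), (x43,p39), (x43,p40), (x44,p38), (x44,p39), (x44,p40)}
These 17 distinct sets form the basis B.
Close under arbitrary unions to get τ_{X×Y}; counting gives |τ_{X×Y}| = 50.


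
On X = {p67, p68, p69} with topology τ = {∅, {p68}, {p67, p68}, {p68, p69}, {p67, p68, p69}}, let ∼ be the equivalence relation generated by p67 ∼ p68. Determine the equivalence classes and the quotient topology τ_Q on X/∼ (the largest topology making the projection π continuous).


X/∼ = {[p67=p68], [p69]}; |τ_Q| = 3.

Equivalence classes: [p67=p68], [p69].
Quotient map π: X → X/∼ sends p67 ↦ [p67=p68], p68 ↦ [p67=p68], p69 ↦ [p69].
For each subset V ⊆ X/∼, compute π^{-1}(V) ⊆ X and check whether π^{-1}(V) ∈ τ. V is open in τ_Q iff π^{-1}(V) ∈ τ.
  V = {}: π^{-1}(V) = ∅ ∈ τ ✓.
  V = {[p67=p68]}: π^{-1}(V) = {p67, p68} ∈ τ ✓.
  V = {[p69]}: π^{-1}(V) = {p69} ∉ τ ✗.
  V = {[p67=p68], [p69]}: π^{-1}(V) = {p67, p68, p69} ∈ τ ✓.
Open sets in the quotient: τ_Q = {{}, {[p67=p68]}, {[p67=p68], [p69]}} (3 elements).
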